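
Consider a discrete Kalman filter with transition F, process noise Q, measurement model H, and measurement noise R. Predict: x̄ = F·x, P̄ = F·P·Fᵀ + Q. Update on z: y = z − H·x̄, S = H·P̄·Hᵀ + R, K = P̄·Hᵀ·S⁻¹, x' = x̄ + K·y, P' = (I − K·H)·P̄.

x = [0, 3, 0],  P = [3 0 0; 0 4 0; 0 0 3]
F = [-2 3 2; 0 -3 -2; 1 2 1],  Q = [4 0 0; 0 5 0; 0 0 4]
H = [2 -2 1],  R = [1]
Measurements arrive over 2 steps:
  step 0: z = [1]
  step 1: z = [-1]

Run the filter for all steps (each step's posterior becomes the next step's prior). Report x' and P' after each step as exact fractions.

step 0: x' = [-313/1095, -343/1095, 1076/1095], P' = [8576/1095 4976/1095 -6952/1095; 4976/1095 4211/1095 -1762/1095; -6952/1095 -1762/1095 10514/1095]
step 1: x' = [124783/1312469, 404015/1312469, -747089/1312469], P' = [22960661/1312469 10952631/1312469 -23703904/1312469; 10952631/1312469 6939678/1312469 -8302988/1312469; -23703904/1312469 -8302988/1312469 30934730/1312469]

step 0: x̄ = F·x = [9, -9, 6]
step 0: P̄ = F·P·Fᵀ + Q = [64 -48 24; -48 53 -30; 24 -30 26]
step 0: y = z − H·x̄ = [-41]
step 0: S = H·P̄·Hᵀ + R = [1095]
step 0: K = P̄·Hᵀ·S⁻¹ = [248/1095; -232/1095; 134/1095]
step 0: x' = x̄ + K·y = [-313/1095, -343/1095, 1076/1095]
step 0: P' = (I − K·H)·P̄ = [8576/1095 4976/1095 -6952/1095; 4976/1095 4211/1095 -1762/1095; -6952/1095 -1762/1095 10514/1095]
step 1: x̄ = F·x = [583/365, -1123/1095, 77/1095]
step 1: P̄ = F·P·Fᵀ + Q = [31133/365 -18921/365 3944/365; -18921/365 64286/1095 -34984/1095; 3944/365 -34984/1095 39266/1095]
step 1: y = z − H·x̄ = [-6916/1095]
step 1: S = H·P̄·Hᵀ + R = [1312469/1095]
step 1: K = P̄·Hᵀ·S⁻¹ = [312156/1312469; -277082/1312469; 132898/1312469]
step 1: x' = x̄ + K·y = [124783/1312469, 404015/1312469, -747089/1312469]
step 1: P' = (I − K·H)·P̄ = [22960661/1312469 10952631/1312469 -23703904/1312469; 10952631/1312469 6939678/1312469 -8302988/1312469; -23703904/1312469 -8302988/1312469 30934730/1312469]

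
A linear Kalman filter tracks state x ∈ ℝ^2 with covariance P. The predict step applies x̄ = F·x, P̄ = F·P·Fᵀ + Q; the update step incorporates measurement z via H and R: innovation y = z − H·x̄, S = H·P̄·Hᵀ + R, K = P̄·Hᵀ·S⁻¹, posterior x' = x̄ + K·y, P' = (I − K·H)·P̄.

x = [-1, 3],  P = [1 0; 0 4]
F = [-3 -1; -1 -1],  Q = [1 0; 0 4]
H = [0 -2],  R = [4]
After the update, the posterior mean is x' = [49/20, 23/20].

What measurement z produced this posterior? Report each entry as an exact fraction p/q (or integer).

x̄ = F·x = [0, -2]
P̄ = F·P·Fᵀ + Q = [14 7; 7 9]
S = H·P̄·Hᵀ + R = [40]
K = P̄·Hᵀ·S⁻¹ = [-7/20; -9/20]
x' − x̄ = [49/20, 63/20] = K·y
y = (KᵀK)⁻¹·Kᵀ·(x' − x̄) = [-7]
z = y + H·x̄ = [-7] + [4] = [-3]

z = [-3]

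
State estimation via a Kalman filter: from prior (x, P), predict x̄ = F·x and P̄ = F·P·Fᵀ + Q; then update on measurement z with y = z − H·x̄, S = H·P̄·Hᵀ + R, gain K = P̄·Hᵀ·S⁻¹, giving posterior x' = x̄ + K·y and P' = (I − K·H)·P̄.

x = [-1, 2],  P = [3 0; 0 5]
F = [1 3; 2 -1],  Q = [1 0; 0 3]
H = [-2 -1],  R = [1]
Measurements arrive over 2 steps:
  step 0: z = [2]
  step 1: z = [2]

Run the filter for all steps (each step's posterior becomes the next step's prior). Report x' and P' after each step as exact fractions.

step 0: x̄ = F·x = [5, -4]
step 0: P̄ = F·P·Fᵀ + Q = [49 -9; -9 20]
step 0: y = z − H·x̄ = [8]
step 0: S = H·P̄·Hᵀ + R = [181]
step 0: K = P̄·Hᵀ·S⁻¹ = [-89/181; -2/181]
step 0: x' = x̄ + K·y = [193/181, -740/181]
step 0: P' = (I − K·H)·P̄ = [948/181 -1807/181; -1807/181 3616/181]
step 1: x̄ = F·x = [-2027/181, 1126/181]
step 1: P̄ = F·P·Fᵀ + Q = [22831/181 -17987/181; -17987/181 15179/181]
step 1: y = z − H·x̄ = [-2566/181]
step 1: S = H·P̄·Hᵀ + R = [34736/181]
step 1: K = P̄·Hᵀ·S⁻¹ = [-27675/34736; 20795/34736]
step 1: x' = x̄ + K·y = [1669/17368, -39357/17368]
step 1: P' = (I − K·H)·P̄ = [150011/34736 -272347/34736; -272347/34736 523899/34736]

step 0: x' = [193/181, -740/181], P' = [948/181 -1807/181; -1807/181 3616/181]
step 1: x' = [1669/17368, -39357/17368], P' = [150011/34736 -272347/34736; -272347/34736 523899/34736]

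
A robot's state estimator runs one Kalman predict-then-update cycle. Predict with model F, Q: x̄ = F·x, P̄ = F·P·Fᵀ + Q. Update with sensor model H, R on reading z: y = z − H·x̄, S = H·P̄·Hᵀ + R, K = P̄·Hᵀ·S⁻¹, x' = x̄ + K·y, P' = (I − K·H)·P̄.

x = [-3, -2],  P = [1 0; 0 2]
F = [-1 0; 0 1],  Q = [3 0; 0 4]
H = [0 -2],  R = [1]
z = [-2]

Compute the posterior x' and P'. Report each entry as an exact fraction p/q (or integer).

x' = [3, 22/25]
P' = [4 0; 0 6/25]

x̄ = F·x = [3, -2]
P̄ = F·P·Fᵀ + Q = [4 0; 0 6]
y = z − H·x̄ = [-6]
S = H·P̄·Hᵀ + R = [25]
K = P̄·Hᵀ·S⁻¹ = [0; -12/25]
x' = x̄ + K·y = [3, 22/25]
P' = (I − K·H)·P̄ = [4 0; 0 6/25]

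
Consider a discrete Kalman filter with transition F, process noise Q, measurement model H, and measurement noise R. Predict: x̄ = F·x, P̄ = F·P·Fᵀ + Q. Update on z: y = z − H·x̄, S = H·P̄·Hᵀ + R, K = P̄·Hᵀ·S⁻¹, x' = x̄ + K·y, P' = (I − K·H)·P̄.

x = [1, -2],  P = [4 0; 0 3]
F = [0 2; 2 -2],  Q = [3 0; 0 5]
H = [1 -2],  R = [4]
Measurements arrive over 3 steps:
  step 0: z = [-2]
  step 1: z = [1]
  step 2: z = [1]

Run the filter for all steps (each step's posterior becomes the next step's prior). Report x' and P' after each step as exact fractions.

step 0: x̄ = F·x = [-4, 6]
step 0: P̄ = F·P·Fᵀ + Q = [15 -12; -12 33]
step 0: y = z − H·x̄ = [14]
step 0: S = H·P̄·Hᵀ + R = [199]
step 0: K = P̄·Hᵀ·S⁻¹ = [39/199; -78/199]
step 0: x' = x̄ + K·y = [-250/199, 102/199]
step 0: P' = (I − K·H)·P̄ = [1464/199 654/199; 654/199 483/199]
step 1: x̄ = F·x = [204/199, -704/199]
step 1: P̄ = F·P·Fᵀ + Q = [2529/199 684/199; 684/199 3551/199]
step 1: y = z − H·x̄ = [-1413/199]
step 1: S = H·P̄·Hᵀ + R = [14793/199]
step 1: K = P̄·Hᵀ·S⁻¹ = [387/4931; -6418/14793]
step 1: x' = x̄ + K·y = [2307/4931, -2254/4931]
step 1: P' = (I − K·H)·P̄ = [60408/4931 29430/4931; 29430/4931 56981/14793]
step 2: x̄ = F·x = [-4508/4931, 9122/4931]
step 2: P̄ = F·P·Fᵀ + Q = [272303/14793 125236/14793; 125236/14793 320465/14793]
step 2: y = z − H·x̄ = [27683/4931]
step 2: S = H·P̄·Hᵀ + R = [370797/4931]
step 2: K = P̄·Hᵀ·S⁻¹ = [7277/370797; -171898/370797]
step 2: x' = x̄ + K·y = [-298135/370797, -279100/370797]
step 2: P' = (I − K·H)·P̄ = [2271576/123599 3392810/370797; 3392810/370797 680067/123599]

step 0: x' = [-250/199, 102/199], P' = [1464/199 654/199; 654/199 483/199]
step 1: x' = [2307/4931, -2254/4931], P' = [60408/4931 29430/4931; 29430/4931 56981/14793]
step 2: x' = [-298135/370797, -279100/370797], P' = [2271576/123599 3392810/370797; 3392810/370797 680067/123599]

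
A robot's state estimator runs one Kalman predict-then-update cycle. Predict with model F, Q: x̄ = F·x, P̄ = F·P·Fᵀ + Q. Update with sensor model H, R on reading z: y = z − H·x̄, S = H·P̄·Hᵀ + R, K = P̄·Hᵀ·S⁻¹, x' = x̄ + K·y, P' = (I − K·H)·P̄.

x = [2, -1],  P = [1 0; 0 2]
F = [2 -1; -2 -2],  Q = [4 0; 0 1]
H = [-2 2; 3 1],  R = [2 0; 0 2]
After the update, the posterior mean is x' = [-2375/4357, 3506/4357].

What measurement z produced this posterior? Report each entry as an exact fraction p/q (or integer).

x̄ = F·x = [5, -2]
P̄ = F·P·Fᵀ + Q = [10 0; 0 13]
S = H·P̄·Hᵀ + R = [94 -34; -34 105]
K = P̄·Hᵀ·S⁻¹ = [-540/4357 1070/4357; 1586/4357 1053/4357]
x' − x̄ = [-24160/4357, 12220/4357] = K·y
y = (KᵀK)⁻¹·Kᵀ·(x' − x̄) = [17, -14]
z = y + H·x̄ = [17, -14] + [-14, 13] = [3, -1]

z = [3, -1]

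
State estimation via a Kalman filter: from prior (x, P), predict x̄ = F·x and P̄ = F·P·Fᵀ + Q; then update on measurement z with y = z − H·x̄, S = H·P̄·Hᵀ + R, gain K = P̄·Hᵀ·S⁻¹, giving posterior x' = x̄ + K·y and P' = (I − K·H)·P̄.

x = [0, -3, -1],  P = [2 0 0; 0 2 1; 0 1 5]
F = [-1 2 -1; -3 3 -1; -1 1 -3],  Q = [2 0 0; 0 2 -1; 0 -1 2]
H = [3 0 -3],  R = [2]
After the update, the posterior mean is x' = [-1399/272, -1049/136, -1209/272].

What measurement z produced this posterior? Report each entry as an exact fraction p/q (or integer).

z = [-2]

x̄ = F·x = [-5, -8, 0]
P̄ = F·P·Fᵀ + Q = [13 18 14; 18 37 16; 14 16 45]
S = H·P̄·Hᵀ + R = [272]
K = P̄·Hᵀ·S⁻¹ = [-3/272; 3/136; -93/272]
x' − x̄ = [-39/272, 39/136, -1209/272] = K·y
y = (KᵀK)⁻¹·Kᵀ·(x' − x̄) = [13]
z = y + H·x̄ = [13] + [-15] = [-2]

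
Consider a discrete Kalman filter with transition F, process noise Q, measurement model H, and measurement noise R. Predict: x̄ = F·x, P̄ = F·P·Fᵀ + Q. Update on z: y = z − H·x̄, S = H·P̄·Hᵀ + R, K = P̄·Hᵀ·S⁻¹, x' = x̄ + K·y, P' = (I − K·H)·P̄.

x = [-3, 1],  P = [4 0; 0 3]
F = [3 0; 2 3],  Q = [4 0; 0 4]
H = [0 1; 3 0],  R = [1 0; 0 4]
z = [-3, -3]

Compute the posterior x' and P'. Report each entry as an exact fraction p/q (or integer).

x' = [-9/8, -183/64]
P' = [7/16 1/128; 1/128 2981/3072]

x̄ = F·x = [-9, -3]
P̄ = F·P·Fᵀ + Q = [40 24; 24 47]
y = z − H·x̄ = [0, 24]
S = H·P̄·Hᵀ + R = [48 72; 72 364]
K = P̄·Hᵀ·S⁻¹ = [1/128 21/64; 2981/3072 3/512]
x' = x̄ + K·y = [-9/8, -183/64]
P' = (I − K·H)·P̄ = [7/16 1/128; 1/128 2981/3072]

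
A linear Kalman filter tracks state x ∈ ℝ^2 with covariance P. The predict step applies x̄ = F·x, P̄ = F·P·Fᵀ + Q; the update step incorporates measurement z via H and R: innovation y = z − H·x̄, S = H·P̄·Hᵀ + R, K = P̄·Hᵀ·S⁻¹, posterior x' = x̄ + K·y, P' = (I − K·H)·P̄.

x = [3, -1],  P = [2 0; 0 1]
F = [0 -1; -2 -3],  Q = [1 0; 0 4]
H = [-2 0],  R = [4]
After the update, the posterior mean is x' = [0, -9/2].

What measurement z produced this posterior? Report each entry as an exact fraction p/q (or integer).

z = [1]

x̄ = F·x = [1, -3]
P̄ = F·P·Fᵀ + Q = [2 3; 3 21]
S = H·P̄·Hᵀ + R = [12]
K = P̄·Hᵀ·S⁻¹ = [-1/3; -1/2]
x' − x̄ = [-1, -3/2] = K·y
y = (KᵀK)⁻¹·Kᵀ·(x' − x̄) = [3]
z = y + H·x̄ = [3] + [-2] = [1]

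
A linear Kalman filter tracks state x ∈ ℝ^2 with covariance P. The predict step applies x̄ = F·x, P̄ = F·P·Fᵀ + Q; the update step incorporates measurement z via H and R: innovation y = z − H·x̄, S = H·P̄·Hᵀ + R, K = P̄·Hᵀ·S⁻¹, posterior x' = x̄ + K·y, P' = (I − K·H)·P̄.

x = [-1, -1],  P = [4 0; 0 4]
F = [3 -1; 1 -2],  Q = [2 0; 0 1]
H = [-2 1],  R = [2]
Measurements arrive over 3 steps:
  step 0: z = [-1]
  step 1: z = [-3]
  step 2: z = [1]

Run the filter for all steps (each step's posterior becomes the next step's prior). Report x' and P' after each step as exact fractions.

step 0: x' = [54/37, 75/37], P' = [566/111 1004/111; 1004/111 1970/111]
step 1: x' = [1017/809, -8421/15371], P' = [1934/809 3456/809; 3456/809 145970/15371]
step 2: x' = [2626426/1087731, 6116611/1087731], P' = [2767366/1087731 4966024/1087731; 4966024/1087731 10908610/1087731]

step 0: x̄ = F·x = [-2, 1]
step 0: P̄ = F·P·Fᵀ + Q = [42 20; 20 21]
step 0: y = z − H·x̄ = [-6]
step 0: S = H·P̄·Hᵀ + R = [111]
step 0: K = P̄·Hᵀ·S⁻¹ = [-64/111; -19/111]
step 0: x' = x̄ + K·y = [54/37, 75/37]
step 0: P' = (I − K·H)·P̄ = [566/111 1004/111; 1004/111 1970/111]
step 1: x̄ = F·x = [87/37, -96/37]
step 1: P̄ = F·P·Fᵀ + Q = [1262/111 -1390/111; -1390/111 4541/111]
step 1: y = z − H·x̄ = [159/37]
step 1: S = H·P̄·Hᵀ + R = [15371/111]
step 1: K = P̄·Hᵀ·S⁻¹ = [-206/809; 7321/15371]
step 1: x' = x̄ + K·y = [1017/809, -8421/15371]
step 1: P' = (I − K·H)·P̄ = [1934/809 3456/809; 3456/809 145970/15371]
step 2: x̄ = F·x = [66390/15371, 36165/15371]
step 2: P̄ = F·P·Fᵀ + Q = [113442/15371 -57470/15371; -57470/15371 373341/15371]
step 2: y = z − H·x̄ = [5894/809]
step 2: S = H·P̄·Hᵀ + R = [57249/809]
step 2: K = P̄·Hᵀ·S⁻¹ = [-14966/57249; 25699/57249]
step 2: x' = x̄ + K·y = [2626426/1087731, 6116611/1087731]
step 2: P' = (I − K·H)·P̄ = [2767366/1087731 4966024/1087731; 4966024/1087731 10908610/1087731]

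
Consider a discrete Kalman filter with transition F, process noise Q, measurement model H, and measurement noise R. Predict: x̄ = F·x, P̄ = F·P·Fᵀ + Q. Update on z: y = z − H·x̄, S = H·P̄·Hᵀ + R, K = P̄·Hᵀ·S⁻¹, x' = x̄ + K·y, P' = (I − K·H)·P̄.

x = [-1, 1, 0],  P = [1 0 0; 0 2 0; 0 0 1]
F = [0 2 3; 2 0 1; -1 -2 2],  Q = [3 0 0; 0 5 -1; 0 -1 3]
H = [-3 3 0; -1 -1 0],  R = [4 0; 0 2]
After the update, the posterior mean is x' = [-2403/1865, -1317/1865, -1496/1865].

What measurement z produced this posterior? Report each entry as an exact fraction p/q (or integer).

z = [2, 2]

x̄ = F·x = [2, -2, -1]
P̄ = F·P·Fᵀ + Q = [20 3 -2; 3 10 -1; -2 -1 16]
S = H·P̄·Hᵀ + R = [220 30; 30 38]
K = P̄·Hᵀ·S⁻¹ = [-312/1865 -353/746; 297/1865 -349/746; 6/1865 57/746]
x' − x̄ = [-6133/1865, 2413/1865, 369/1865] = K·y
y = (KᵀK)⁻¹·Kᵀ·(x' − x̄) = [14, 2]
z = y + H·x̄ = [14, 2] + [-12, 0] = [2, 2]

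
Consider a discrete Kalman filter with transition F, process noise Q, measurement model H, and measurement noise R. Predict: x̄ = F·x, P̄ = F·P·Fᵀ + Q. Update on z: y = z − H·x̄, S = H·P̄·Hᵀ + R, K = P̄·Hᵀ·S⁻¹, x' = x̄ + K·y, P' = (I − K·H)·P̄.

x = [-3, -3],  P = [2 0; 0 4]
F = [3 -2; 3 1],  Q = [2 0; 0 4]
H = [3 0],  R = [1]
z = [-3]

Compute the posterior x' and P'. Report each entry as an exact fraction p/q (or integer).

x̄ = F·x = [-3, -12]
P̄ = F·P·Fᵀ + Q = [36 10; 10 26]
y = z − H·x̄ = [6]
S = H·P̄·Hᵀ + R = [325]
K = P̄·Hᵀ·S⁻¹ = [108/325; 6/65]
x' = x̄ + K·y = [-327/325, -744/65]
P' = (I − K·H)·P̄ = [36/325 2/65; 2/65 302/13]

x' = [-327/325, -744/65]
P' = [36/325 2/65; 2/65 302/13]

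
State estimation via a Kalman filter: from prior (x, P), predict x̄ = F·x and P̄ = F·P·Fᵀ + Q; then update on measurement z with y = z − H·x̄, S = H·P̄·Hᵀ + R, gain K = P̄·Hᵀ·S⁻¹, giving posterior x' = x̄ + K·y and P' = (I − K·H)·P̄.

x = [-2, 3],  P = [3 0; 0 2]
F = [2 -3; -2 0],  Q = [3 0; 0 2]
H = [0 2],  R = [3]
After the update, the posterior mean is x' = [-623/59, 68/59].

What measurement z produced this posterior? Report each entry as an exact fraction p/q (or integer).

x̄ = F·x = [-13, 4]
P̄ = F·P·Fᵀ + Q = [33 -12; -12 14]
S = H·P̄·Hᵀ + R = [59]
K = P̄·Hᵀ·S⁻¹ = [-24/59; 28/59]
x' − x̄ = [144/59, -168/59] = K·y
y = (KᵀK)⁻¹·Kᵀ·(x' − x̄) = [-6]
z = y + H·x̄ = [-6] + [8] = [2]

z = [2]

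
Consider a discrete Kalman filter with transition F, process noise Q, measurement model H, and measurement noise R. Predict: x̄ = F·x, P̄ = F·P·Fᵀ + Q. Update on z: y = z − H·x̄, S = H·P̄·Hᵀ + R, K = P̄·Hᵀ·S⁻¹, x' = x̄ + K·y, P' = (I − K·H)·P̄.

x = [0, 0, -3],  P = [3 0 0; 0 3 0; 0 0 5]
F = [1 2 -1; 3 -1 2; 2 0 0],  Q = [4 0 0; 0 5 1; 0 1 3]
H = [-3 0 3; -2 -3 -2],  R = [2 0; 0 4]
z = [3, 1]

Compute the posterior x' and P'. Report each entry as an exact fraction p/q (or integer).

x' = [104274/175115, -311223/175115, 273933/175115]
P' = [602103/175115 -753656/175115 566931/175115; -753656/175115 1033652/175115 -732292/175115; 566931/175115 -732292/175115 570297/175115]

x̄ = F·x = [3, -6, 0]
P̄ = F·P·Fᵀ + Q = [24 -7 6; -7 55 19; 6 19 15]
y = z − H·x̄ = [12, -11]
S = H·P̄·Hᵀ + R = [245 -180; -180 847]
K = P̄·Hᵀ·S⁻¹ = [-52758/175115 -3855/35023; 32046/175115 -6453/35023; 5049/175115 -3879/35023]
x' = x̄ + K·y = [104274/175115, -311223/175115, 273933/175115]
P' = (I − K·H)·P̄ = [602103/175115 -753656/175115 566931/175115; -753656/175115 1033652/175115 -732292/175115; 566931/175115 -732292/175115 570297/175115]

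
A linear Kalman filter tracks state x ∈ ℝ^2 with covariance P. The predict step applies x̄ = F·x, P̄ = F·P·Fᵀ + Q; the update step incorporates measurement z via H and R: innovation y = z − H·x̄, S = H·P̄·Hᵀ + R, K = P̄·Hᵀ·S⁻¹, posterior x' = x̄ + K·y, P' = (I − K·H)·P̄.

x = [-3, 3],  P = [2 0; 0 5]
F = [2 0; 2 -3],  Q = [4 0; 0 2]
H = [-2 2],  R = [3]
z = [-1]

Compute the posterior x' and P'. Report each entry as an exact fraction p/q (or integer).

x̄ = F·x = [-6, -15]
P̄ = F·P·Fᵀ + Q = [12 8; 8 55]
y = z − H·x̄ = [17]
S = H·P̄·Hᵀ + R = [207]
K = P̄·Hᵀ·S⁻¹ = [-8/207; 94/207]
x' = x̄ + K·y = [-1378/207, -1507/207]
P' = (I − K·H)·P̄ = [2420/207 2408/207; 2408/207 2549/207]

x' = [-1378/207, -1507/207]
P' = [2420/207 2408/207; 2408/207 2549/207]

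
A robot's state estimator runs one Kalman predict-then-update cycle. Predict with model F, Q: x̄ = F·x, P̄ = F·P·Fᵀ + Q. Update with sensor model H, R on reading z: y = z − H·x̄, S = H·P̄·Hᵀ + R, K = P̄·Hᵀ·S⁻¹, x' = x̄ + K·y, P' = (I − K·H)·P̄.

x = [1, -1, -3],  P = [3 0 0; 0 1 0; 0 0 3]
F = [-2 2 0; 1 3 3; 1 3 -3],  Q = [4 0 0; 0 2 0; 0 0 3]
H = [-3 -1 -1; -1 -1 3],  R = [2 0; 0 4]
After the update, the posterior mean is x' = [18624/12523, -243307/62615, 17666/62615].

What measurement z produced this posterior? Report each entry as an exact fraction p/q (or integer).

x̄ = F·x = [-4, -11, 7]
P̄ = F·P·Fᵀ + Q = [20 0 0; 0 41 -15; 0 -15 42]
S = H·P̄·Hᵀ + R = [235 5; 5 533]
K = P̄·Hᵀ·S⁻¹ = [-3188/12523 -440/12523; -6714/62615 -2008/12523; -7548/62615 3327/12523]
x' − x̄ = [68716/12523, 445458/62615, -420639/62615] = K·y
y = (KᵀK)⁻¹·Kᵀ·(x' − x̄) = [-17, -33]
z = y + H·x̄ = [-17, -33] + [16, 36] = [-1, 3]

z = [-1, 3]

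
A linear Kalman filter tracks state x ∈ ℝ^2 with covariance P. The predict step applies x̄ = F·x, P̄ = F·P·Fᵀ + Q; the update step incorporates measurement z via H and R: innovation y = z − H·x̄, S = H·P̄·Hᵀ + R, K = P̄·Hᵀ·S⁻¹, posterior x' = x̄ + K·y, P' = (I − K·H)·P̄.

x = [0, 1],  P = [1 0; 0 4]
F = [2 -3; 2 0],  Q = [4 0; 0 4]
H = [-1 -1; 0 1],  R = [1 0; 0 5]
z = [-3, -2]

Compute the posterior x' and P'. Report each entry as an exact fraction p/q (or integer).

x̄ = F·x = [-3, 0]
P̄ = F·P·Fᵀ + Q = [44 4; 4 8]
y = z − H·x̄ = [-6, -2]
S = H·P̄·Hᵀ + R = [61 -12; -12 13]
K = P̄·Hᵀ·S⁻¹ = [-576/649 -332/649; -60/649 344/649]
x' = x̄ + K·y = [2173/649, -328/649]
P' = (I − K·H)·P̄ = [2236/649 -1660/649; -1660/649 1720/649]

x' = [2173/649, -328/649]
P' = [2236/649 -1660/649; -1660/649 1720/649]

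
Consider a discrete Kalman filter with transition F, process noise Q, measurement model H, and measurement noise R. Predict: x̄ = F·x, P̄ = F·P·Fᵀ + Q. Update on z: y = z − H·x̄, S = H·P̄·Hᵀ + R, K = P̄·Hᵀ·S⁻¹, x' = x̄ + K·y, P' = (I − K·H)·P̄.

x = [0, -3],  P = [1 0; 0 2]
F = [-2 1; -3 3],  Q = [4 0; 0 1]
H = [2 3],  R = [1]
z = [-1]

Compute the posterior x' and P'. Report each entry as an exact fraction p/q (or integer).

x' = [481/437, -477/437]
P' = [1234/437 -804/437; -804/437 572/437]

x̄ = F·x = [-3, -9]
P̄ = F·P·Fᵀ + Q = [10 12; 12 28]
y = z − H·x̄ = [32]
S = H·P̄·Hᵀ + R = [437]
K = P̄·Hᵀ·S⁻¹ = [56/437; 108/437]
x' = x̄ + K·y = [481/437, -477/437]
P' = (I − K·H)·P̄ = [1234/437 -804/437; -804/437 572/437]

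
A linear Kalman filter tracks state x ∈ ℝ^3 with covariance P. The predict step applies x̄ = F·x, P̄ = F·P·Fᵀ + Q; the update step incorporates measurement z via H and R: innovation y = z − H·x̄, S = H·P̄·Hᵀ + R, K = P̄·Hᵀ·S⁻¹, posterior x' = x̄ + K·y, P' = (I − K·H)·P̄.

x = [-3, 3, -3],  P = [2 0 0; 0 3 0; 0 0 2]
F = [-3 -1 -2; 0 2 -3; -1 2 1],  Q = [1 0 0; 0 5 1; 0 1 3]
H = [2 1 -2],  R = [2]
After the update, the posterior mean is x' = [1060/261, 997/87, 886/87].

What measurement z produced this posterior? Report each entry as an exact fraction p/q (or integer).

z = [-1]

x̄ = F·x = [12, 15, 6]
P̄ = F·P·Fᵀ + Q = [30 6 -4; 6 35 7; -4 7 19]
S = H·P̄·Hᵀ + R = [261]
K = P̄·Hᵀ·S⁻¹ = [74/261; 11/87; -13/87]
x' − x̄ = [-2072/261, -308/87, 364/87] = K·y
y = (KᵀK)⁻¹·Kᵀ·(x' − x̄) = [-28]
z = y + H·x̄ = [-28] + [27] = [-1]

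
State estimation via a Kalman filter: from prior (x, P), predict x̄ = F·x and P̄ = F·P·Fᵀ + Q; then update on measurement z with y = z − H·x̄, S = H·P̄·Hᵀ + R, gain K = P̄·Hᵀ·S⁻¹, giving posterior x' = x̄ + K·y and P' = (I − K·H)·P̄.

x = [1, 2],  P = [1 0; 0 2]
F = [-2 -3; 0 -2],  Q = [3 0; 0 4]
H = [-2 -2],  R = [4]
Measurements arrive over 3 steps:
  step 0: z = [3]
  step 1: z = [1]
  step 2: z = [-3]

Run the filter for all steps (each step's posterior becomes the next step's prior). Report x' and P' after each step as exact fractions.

step 0: x̄ = F·x = [-8, -4]
step 0: P̄ = F·P·Fᵀ + Q = [25 12; 12 12]
step 0: y = z − H·x̄ = [-21]
step 0: S = H·P̄·Hᵀ + R = [248]
step 0: K = P̄·Hᵀ·S⁻¹ = [-37/124; -6/31]
step 0: x' = x̄ + K·y = [-215/124, 2/31]
step 0: P' = (I − K·H)·P̄ = [181/62 -72/31; -72/31 84/31]
step 1: x̄ = F·x = [203/62, -4/31]
step 1: P̄ = F·P·Fᵀ + Q = [347/31 216/31; 216/31 460/31]
step 1: y = z − H·x̄ = [226/31]
step 1: S = H·P̄·Hᵀ + R = [5080/31]
step 1: K = P̄·Hᵀ·S⁻¹ = [-563/2540; -169/635]
step 1: x' = x̄ + K·y = [1053/635, -1314/635]
step 1: P' = (I − K·H)·P̄ = [3991/1270 -1714/635; -1714/635 2052/635]
step 2: x̄ = F·x = [1836/635, 2628/635]
step 2: P̄ = F·P·Fᵀ + Q = [7787/635 5456/635; 5456/635 10748/635]
step 2: y = z − H·x̄ = [7023/635]
step 2: S = H·P̄·Hᵀ + R = [120328/635]
step 2: K = P̄·Hᵀ·S⁻¹ = [-13243/60164; -4051/15041]
step 2: x' = x̄ + K·y = [27489/60164, 17445/15041]
step 2: P' = (I − K·H)·P̄ = [92711/30082 -39734/15041; -39734/15041 47836/15041]

step 0: x' = [-215/124, 2/31], P' = [181/62 -72/31; -72/31 84/31]
step 1: x' = [1053/635, -1314/635], P' = [3991/1270 -1714/635; -1714/635 2052/635]
step 2: x' = [27489/60164, 17445/15041], P' = [92711/30082 -39734/15041; -39734/15041 47836/15041]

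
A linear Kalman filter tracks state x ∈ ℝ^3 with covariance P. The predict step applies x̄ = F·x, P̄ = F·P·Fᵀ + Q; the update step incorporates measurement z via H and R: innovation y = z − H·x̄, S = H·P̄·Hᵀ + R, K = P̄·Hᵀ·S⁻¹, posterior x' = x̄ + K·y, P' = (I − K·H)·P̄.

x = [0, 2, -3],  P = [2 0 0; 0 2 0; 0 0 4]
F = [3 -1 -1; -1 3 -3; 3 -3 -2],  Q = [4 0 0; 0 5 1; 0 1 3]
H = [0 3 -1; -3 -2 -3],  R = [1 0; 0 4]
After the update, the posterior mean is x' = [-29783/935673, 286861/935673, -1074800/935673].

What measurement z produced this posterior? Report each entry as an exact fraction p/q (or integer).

x̄ = F·x = [1, 15, 0]
P̄ = F·P·Fᵀ + Q = [28 0 32; 0 61 1; 32 1 55]
S = H·P̄·Hᵀ + R = [599 -112; -112 1583]
K = P̄·Hᵀ·S⁻¹ = [-70816/935673 -111404/935673; 274106/935673 -54491/935673; -111772/935673 -163361/935673]
x' − x̄ = [-965456/935673, -13748234/935673, -1074800/935673] = K·y
y = (KᵀK)⁻¹·Kᵀ·(x' − x̄) = [-43, 36]
z = y + H·x̄ = [-43, 36] + [45, -33] = [2, 3]

z = [2, 3]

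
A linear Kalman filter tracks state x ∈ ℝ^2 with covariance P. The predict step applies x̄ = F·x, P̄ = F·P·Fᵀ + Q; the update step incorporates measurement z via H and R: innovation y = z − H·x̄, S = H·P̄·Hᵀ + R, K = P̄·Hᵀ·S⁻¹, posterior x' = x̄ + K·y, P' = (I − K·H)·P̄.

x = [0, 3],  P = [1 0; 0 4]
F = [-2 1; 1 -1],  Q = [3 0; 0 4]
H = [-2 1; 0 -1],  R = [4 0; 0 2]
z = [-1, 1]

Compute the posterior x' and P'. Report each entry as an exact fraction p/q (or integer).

x̄ = F·x = [3, -3]
P̄ = F·P·Fᵀ + Q = [11 -6; -6 9]
y = z − H·x̄ = [8, -2]
S = H·P̄·Hᵀ + R = [81 -21; -21 11]
K = P̄·Hᵀ·S⁻¹ = [-91/225 -17/75; 7/75 -16/25]
x' = x̄ + K·y = [49/225, -73/75]
P' = (I − K·H)·P̄ = [233/225 34/75; 34/75 32/25]

x' = [49/225, -73/75]
P' = [233/225 34/75; 34/75 32/25]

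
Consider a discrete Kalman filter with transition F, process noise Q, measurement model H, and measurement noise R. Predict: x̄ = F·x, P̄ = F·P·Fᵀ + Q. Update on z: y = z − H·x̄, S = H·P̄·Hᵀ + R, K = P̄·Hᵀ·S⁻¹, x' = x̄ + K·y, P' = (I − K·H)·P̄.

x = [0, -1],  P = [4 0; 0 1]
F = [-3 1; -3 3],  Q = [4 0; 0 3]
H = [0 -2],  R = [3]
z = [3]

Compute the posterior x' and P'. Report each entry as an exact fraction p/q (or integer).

x' = [1/5, -99/65]
P' = [49/5 3/5; 3/5 48/65]

x̄ = F·x = [-1, -3]
P̄ = F·P·Fᵀ + Q = [41 39; 39 48]
y = z − H·x̄ = [-3]
S = H·P̄·Hᵀ + R = [195]
K = P̄·Hᵀ·S⁻¹ = [-2/5; -32/65]
x' = x̄ + K·y = [1/5, -99/65]
P' = (I − K·H)·P̄ = [49/5 3/5; 3/5 48/65]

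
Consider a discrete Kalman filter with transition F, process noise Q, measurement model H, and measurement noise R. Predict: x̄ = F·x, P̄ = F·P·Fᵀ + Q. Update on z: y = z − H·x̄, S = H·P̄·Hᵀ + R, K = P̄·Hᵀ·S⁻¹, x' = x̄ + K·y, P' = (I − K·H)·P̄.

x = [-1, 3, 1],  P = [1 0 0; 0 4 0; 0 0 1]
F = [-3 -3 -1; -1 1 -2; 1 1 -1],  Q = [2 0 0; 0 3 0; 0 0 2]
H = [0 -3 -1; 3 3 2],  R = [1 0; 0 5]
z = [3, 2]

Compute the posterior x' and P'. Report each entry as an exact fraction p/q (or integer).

x' = [3986/1853, -3243/9265, -17188/9265]
P' = [2046/1853 2417/9265 -10868/9265; 2417/9265 18642/46325 -43463/46325; -10868/9265 -43463/46325 138982/46325]

x̄ = F·x = [-7, 2, 1]
P̄ = F·P·Fᵀ + Q = [48 -7 -14; -7 12 5; -14 5 8]
y = z − H·x̄ = [10, 15]
S = H·P̄·Hᵀ + R = [147 -64; -64 343]
K = P̄·Hᵀ·S⁻¹ = [3617/9265 3241/9265; -12463/46325 1051/46325; -8593/46325 -3089/46325]
x' = x̄ + K·y = [3986/1853, -3243/9265, -17188/9265]
P' = (I − K·H)·P̄ = [2046/1853 2417/9265 -10868/9265; 2417/9265 18642/46325 -43463/46325; -10868/9265 -43463/46325 138982/46325]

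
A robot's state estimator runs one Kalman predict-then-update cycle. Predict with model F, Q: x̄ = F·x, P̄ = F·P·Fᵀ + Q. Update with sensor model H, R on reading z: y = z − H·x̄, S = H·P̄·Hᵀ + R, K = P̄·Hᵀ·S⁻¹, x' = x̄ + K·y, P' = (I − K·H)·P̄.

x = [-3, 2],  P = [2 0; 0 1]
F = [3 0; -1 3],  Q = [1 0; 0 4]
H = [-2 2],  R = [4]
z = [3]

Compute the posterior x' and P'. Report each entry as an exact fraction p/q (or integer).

x' = [-21/94, 153/94]
P' = [268/47 243/47; 243/47 264/47]

x̄ = F·x = [-9, 9]
P̄ = F·P·Fᵀ + Q = [19 -6; -6 15]
y = z − H·x̄ = [-33]
S = H·P̄·Hᵀ + R = [188]
K = P̄·Hᵀ·S⁻¹ = [-25/94; 21/94]
x' = x̄ + K·y = [-21/94, 153/94]
P' = (I − K·H)·P̄ = [268/47 243/47; 243/47 264/47]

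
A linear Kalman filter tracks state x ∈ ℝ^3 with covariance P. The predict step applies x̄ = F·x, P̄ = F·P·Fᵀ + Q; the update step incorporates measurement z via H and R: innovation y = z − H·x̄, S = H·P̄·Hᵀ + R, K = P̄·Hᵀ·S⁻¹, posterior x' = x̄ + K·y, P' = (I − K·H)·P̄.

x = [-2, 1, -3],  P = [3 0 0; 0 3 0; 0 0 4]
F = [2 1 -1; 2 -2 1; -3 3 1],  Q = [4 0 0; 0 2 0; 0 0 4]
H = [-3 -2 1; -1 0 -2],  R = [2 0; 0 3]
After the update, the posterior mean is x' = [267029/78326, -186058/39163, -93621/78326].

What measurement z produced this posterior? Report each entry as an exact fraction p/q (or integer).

x̄ = F·x = [0, -9, 6]
P̄ = F·P·Fᵀ + Q = [23 2 -13; 2 30 -32; -13 -32 62]
S = H·P̄·Hᵀ + R = [621 -244; -244 222]
K = P̄·Hᵀ·S⁻¹ = [-9180/39163 -19121/78326; -3314/39163 7295/39163; 4773/39163 -28671/78326]
x' − x̄ = [267029/78326, 166409/39163, -563577/78326] = K·y
y = (KᵀK)⁻¹·Kᵀ·(x' − x̄) = [-26, 11]
z = y + H·x̄ = [-26, 11] + [24, -12] = [-2, -1]

z = [-2, -1]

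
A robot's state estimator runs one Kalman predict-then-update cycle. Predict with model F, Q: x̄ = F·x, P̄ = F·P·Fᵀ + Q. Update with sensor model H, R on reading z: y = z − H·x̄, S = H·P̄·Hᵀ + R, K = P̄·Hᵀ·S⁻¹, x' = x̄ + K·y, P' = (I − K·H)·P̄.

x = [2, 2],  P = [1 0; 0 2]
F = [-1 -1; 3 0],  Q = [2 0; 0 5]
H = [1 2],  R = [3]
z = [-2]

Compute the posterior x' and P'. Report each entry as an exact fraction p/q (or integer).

x' = [-99/26, 31/26]
P' = [259/52 -131/52; -131/52 103/52]

x̄ = F·x = [-4, 6]
P̄ = F·P·Fᵀ + Q = [5 -3; -3 14]
y = z − H·x̄ = [-10]
S = H·P̄·Hᵀ + R = [52]
K = P̄·Hᵀ·S⁻¹ = [-1/52; 25/52]
x' = x̄ + K·y = [-99/26, 31/26]
P' = (I − K·H)·P̄ = [259/52 -131/52; -131/52 103/52]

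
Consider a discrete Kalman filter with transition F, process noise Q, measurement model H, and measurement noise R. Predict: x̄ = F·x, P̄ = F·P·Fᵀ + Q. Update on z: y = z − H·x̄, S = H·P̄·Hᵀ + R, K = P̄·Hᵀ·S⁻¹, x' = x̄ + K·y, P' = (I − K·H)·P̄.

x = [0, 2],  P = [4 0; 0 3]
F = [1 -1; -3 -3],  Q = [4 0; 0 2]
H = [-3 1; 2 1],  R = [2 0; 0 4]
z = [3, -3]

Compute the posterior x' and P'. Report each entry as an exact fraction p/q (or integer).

x̄ = F·x = [-2, -6]
P̄ = F·P·Fᵀ + Q = [11 -3; -3 65]
y = z − H·x̄ = [3, 7]
S = H·P̄·Hᵀ + R = [184 2; 2 101]
K = P̄·Hᵀ·S⁻¹ = [-1837/9290 892/4645; 1839/4645 2677/4645]
x' = x̄ + K·y = [-11603/9290, -3614/4645]
P' = (I − K·H)·P̄ = [1081/4645 1406/4645; 1406/4645 7896/4645]

x' = [-11603/9290, -3614/4645]
P' = [1081/4645 1406/4645; 1406/4645 7896/4645]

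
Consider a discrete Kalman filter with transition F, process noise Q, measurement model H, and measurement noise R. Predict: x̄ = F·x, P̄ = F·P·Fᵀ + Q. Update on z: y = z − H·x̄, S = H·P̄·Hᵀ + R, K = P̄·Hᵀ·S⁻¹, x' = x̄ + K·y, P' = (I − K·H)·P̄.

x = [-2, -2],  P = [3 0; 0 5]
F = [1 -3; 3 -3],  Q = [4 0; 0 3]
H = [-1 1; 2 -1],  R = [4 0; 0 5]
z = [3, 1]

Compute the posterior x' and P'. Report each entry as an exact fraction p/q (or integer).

x̄ = F·x = [4, 0]
P̄ = F·P·Fᵀ + Q = [52 54; 54 75]
y = z − H·x̄ = [7, -7]
S = H·P̄·Hᵀ + R = [23 -17; -17 72]
K = P̄·Hᵀ·S⁻¹ = [994/1367 1184/1367; 2073/1367 1116/1367]
x' = x̄ + K·y = [4138/1367, 6699/1367]
P' = (I − K·H)·P̄ = [9896/1367 13872/1367; 13872/1367 22164/1367]

x' = [4138/1367, 6699/1367]
P' = [9896/1367 13872/1367; 13872/1367 22164/1367]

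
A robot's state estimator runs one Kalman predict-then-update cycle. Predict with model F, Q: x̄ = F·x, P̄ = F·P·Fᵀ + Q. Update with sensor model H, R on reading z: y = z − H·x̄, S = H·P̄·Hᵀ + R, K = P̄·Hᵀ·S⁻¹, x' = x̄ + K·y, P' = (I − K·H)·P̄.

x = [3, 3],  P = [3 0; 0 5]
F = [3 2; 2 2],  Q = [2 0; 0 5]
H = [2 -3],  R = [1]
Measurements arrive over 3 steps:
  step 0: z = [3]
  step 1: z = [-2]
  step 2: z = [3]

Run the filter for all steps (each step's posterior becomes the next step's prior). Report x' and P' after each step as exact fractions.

step 0: x' = [483/37, 573/74], P' = [1685/37 1126/37; 1126/37 1513/74]
step 1: x' = [72313/2512, 99933/5024], P' = [451579/1256 603711/2512; 603711/2512 807643/5024]
step 2: x' = [-1387872/875467, -3565607/1750934], P' = [483138065/875467 322963294/875467; 322963294/875467 215986831/875467]

step 0: x̄ = F·x = [15, 12]
step 0: P̄ = F·P·Fᵀ + Q = [49 38; 38 37]
step 0: y = z − H·x̄ = [9]
step 0: S = H·P̄·Hᵀ + R = [74]
step 0: K = P̄·Hᵀ·S⁻¹ = [-8/37; -35/74]
step 0: x' = x̄ + K·y = [483/37, 573/74]
step 0: P' = (I − K·H)·P̄ = [1685/37 1126/37; 1126/37 1513/74]
step 1: x̄ = F·x = [2022/37, 1539/37]
step 1: P̄ = F·P·Fᵀ + Q = [31777/37 24396/37; 24396/37 18959/37]
step 1: y = z − H·x̄ = [499/37]
step 1: S = H·P̄·Hᵀ + R = [5024/37]
step 1: K = P̄·Hᵀ·S⁻¹ = [-4817/2512; -8085/5024]
step 1: x' = x̄ + K·y = [72313/2512, 99933/5024]
step 1: P' = (I − K·H)·P̄ = [451579/1256 603711/2512; 603711/2512 807643/5024]
step 2: x̄ = F·x = [39609/314, 244559/2512]
step 2: P̄ = F·P·Fᵀ + Q = [1062079/157 816959/157; 816959/157 5035083/1256]
step 2: y = z − H·x̄ = [107469/2512]
step 2: S = H·P̄·Hᵀ + R = [875467/1256]
step 2: K = P̄·Hᵀ·S⁻¹ = [-2613752/875467; -2033905/875467]
step 2: x' = x̄ + K·y = [-1387872/875467, -3565607/1750934]
step 2: P' = (I − K·H)·P̄ = [483138065/875467 322963294/875467; 322963294/875467 215986831/875467]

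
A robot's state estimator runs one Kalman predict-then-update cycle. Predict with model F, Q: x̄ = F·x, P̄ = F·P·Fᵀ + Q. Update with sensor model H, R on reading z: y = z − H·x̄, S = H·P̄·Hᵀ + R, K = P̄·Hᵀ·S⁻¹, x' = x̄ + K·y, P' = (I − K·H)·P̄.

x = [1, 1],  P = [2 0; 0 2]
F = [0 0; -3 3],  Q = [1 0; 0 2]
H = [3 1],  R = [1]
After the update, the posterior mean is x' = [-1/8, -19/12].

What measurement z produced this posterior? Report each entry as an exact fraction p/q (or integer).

z = [-2]

x̄ = F·x = [0, 0]
P̄ = F·P·Fᵀ + Q = [1 0; 0 38]
S = H·P̄·Hᵀ + R = [48]
K = P̄·Hᵀ·S⁻¹ = [1/16; 19/24]
x' − x̄ = [-1/8, -19/12] = K·y
y = (KᵀK)⁻¹·Kᵀ·(x' − x̄) = [-2]
z = y + H·x̄ = [-2] + [0] = [-2]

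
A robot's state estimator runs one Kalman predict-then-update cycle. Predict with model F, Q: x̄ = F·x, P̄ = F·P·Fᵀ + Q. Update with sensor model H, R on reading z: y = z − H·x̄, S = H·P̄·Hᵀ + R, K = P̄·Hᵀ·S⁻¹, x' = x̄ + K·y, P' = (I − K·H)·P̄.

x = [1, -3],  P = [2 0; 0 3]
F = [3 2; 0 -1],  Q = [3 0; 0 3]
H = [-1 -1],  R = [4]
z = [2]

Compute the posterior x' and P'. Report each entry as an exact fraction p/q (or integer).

x' = [-147/31, 3]
P' = [294/31 -6; -6 6]

x̄ = F·x = [-3, 3]
P̄ = F·P·Fᵀ + Q = [33 -6; -6 6]
y = z − H·x̄ = [2]
S = H·P̄·Hᵀ + R = [31]
K = P̄·Hᵀ·S⁻¹ = [-27/31; 0]
x' = x̄ + K·y = [-147/31, 3]
P' = (I − K·H)·P̄ = [294/31 -6; -6 6]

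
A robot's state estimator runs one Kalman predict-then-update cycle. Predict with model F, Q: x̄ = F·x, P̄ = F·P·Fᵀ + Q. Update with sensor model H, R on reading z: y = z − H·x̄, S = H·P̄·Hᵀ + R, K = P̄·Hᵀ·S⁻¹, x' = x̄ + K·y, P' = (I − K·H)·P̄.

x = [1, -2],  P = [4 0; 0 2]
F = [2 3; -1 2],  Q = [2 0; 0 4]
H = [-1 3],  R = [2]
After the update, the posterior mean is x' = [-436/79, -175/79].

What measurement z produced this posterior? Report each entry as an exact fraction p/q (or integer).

x̄ = F·x = [-4, -5]
P̄ = F·P·Fᵀ + Q = [36 4; 4 16]
S = H·P̄·Hᵀ + R = [158]
K = P̄·Hᵀ·S⁻¹ = [-12/79; 22/79]
x' − x̄ = [-120/79, 220/79] = K·y
y = (KᵀK)⁻¹·Kᵀ·(x' − x̄) = [10]
z = y + H·x̄ = [10] + [-11] = [-1]

z = [-1]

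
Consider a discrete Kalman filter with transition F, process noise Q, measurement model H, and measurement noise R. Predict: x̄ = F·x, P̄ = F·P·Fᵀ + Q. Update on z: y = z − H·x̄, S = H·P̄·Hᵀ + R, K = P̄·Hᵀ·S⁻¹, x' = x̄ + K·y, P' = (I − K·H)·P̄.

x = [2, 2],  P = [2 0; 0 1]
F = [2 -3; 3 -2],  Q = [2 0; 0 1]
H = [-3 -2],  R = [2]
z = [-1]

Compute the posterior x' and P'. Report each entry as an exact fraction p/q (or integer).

x̄ = F·x = [-2, 2]
P̄ = F·P·Fᵀ + Q = [19 18; 18 23]
y = z − H·x̄ = [-3]
S = H·P̄·Hᵀ + R = [481]
K = P̄·Hᵀ·S⁻¹ = [-93/481; -100/481]
x' = x̄ + K·y = [-683/481, 1262/481]
P' = (I − K·H)·P̄ = [490/481 -642/481; -642/481 1063/481]

x' = [-683/481, 1262/481]
P' = [490/481 -642/481; -642/481 1063/481]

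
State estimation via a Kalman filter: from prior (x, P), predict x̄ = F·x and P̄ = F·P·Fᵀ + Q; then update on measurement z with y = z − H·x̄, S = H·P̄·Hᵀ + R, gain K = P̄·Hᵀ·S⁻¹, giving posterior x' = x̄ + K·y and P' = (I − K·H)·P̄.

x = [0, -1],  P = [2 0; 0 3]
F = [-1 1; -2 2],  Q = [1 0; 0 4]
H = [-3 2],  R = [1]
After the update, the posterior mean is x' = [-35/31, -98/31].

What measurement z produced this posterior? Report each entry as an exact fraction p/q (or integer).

x̄ = F·x = [-1, -2]
P̄ = F·P·Fᵀ + Q = [6 10; 10 24]
S = H·P̄·Hᵀ + R = [31]
K = P̄·Hᵀ·S⁻¹ = [2/31; 18/31]
x' − x̄ = [-4/31, -36/31] = K·y
y = (KᵀK)⁻¹·Kᵀ·(x' − x̄) = [-2]
z = y + H·x̄ = [-2] + [-1] = [-3]

z = [-3]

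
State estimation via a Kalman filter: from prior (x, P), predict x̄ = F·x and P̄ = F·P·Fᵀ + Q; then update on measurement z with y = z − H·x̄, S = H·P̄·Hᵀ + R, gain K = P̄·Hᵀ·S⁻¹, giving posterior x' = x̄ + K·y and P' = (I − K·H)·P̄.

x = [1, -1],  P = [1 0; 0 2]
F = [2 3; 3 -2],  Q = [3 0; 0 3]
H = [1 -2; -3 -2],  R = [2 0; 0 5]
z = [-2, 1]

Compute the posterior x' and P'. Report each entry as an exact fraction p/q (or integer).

x' = [-22736/30817, 21743/30817]
P' = [13242/30817 -988/30817; -988/30817 10872/30817]

x̄ = F·x = [-1, 5]
P̄ = F·P·Fᵀ + Q = [25 -6; -6 20]
y = z − H·x̄ = [9, 8]
S = H·P̄·Hᵀ + R = [131 -19; -19 238]
K = P̄·Hᵀ·S⁻¹ = [7609/30817 -7550/30817; -11366/30817 -3756/30817]
x' = x̄ + K·y = [-22736/30817, 21743/30817]
P' = (I − K·H)·P̄ = [13242/30817 -988/30817; -988/30817 10872/30817]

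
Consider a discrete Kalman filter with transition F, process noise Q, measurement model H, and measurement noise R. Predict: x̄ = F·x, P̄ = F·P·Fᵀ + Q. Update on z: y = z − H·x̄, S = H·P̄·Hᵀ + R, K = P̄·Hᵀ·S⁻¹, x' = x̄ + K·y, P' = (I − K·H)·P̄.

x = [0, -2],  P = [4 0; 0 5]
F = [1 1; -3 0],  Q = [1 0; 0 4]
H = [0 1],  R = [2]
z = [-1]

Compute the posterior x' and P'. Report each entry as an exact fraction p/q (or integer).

x̄ = F·x = [-2, 0]
P̄ = F·P·Fᵀ + Q = [10 -12; -12 40]
y = z − H·x̄ = [-1]
S = H·P̄·Hᵀ + R = [42]
K = P̄·Hᵀ·S⁻¹ = [-2/7; 20/21]
x' = x̄ + K·y = [-12/7, -20/21]
P' = (I − K·H)·P̄ = [46/7 -4/7; -4/7 40/21]

x' = [-12/7, -20/21]
P' = [46/7 -4/7; -4/7 40/21]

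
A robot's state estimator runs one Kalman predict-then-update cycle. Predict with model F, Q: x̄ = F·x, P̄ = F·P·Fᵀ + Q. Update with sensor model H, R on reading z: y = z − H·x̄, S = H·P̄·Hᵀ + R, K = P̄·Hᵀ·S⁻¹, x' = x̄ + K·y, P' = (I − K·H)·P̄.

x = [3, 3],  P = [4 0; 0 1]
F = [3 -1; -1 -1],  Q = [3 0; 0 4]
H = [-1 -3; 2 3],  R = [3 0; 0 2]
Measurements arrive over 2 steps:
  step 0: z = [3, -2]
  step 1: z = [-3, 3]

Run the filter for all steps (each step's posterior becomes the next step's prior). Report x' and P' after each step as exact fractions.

step 0: x̄ = F·x = [6, -6]
step 0: P̄ = F·P·Fᵀ + Q = [40 -11; -11 9]
step 0: y = z − H·x̄ = [-9, 4]
step 0: S = H·P̄·Hᵀ + R = [58 -62; -62 111]
step 0: K = P̄·Hᵀ·S⁻¹ = [2137/2594 1146/1297; -733/1297 -351/1297]
step 0: x' = x̄ + K·y = [5499/2594, -2589/1297]
step 0: P' = (I − K·H)·P̄ = [10995/2594 -2901/1297; -2901/1297 1700/1297]
step 1: x̄ = F·x = [21675/2594, -321/2594]
step 1: P̄ = F·P·Fᵀ + Q = [144949/2594 -17981/2594; -17981/2594 13167/2594]
step 1: y = z − H·x̄ = [6465/1297, -34605/2594]
step 1: S = H·P̄·Hᵀ + R = [81674/1297 -123286/1297; -123286/1297 487715/2594]
step 1: K = P̄·Hᵀ·S⁻¹ = [5318005/7274294 3103941/3637147; -1854859/3637147 -911361/3637147]
step 1: x' = x̄ + K·y = [4475085/7274294, 2462142/3637147]
step 1: P' = (I − K·H)·P̄ = [28369779/7274294 -7387299/3637147; -7387299/3637147 4317292/3637147]

step 0: x' = [5499/2594, -2589/1297], P' = [10995/2594 -2901/1297; -2901/1297 1700/1297]
step 1: x' = [4475085/7274294, 2462142/3637147], P' = [28369779/7274294 -7387299/3637147; -7387299/3637147 4317292/3637147]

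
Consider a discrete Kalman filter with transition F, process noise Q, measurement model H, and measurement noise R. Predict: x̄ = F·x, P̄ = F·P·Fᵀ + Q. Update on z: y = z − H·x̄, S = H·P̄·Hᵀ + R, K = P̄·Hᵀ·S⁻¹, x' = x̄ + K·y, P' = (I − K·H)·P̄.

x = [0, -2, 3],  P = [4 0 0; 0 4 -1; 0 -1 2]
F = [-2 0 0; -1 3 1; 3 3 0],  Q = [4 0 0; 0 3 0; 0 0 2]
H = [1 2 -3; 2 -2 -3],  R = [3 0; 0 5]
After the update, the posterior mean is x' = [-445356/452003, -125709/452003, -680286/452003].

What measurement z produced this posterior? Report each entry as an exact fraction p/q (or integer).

z = [3, 3]

x̄ = F·x = [0, -3, -6]
P̄ = F·P·Fᵀ + Q = [20 8 -24; 8 39 21; -24 21 74]
S = H·P̄·Hᵀ + R = [769 782; 782 1383]
K = P̄·Hᵀ·S⁻¹ = [74292/452003 -10632/452003; 129559/452003 -114111/452003; -38148/452003 -80400/452003]
x' − x̄ = [-445356/452003, 1230300/452003, 2031732/452003] = K·y
y = (KᵀK)⁻¹·Kᵀ·(x' − x̄) = [-9, -21]
z = y + H·x̄ = [-9, -21] + [12, 24] = [3, 3]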